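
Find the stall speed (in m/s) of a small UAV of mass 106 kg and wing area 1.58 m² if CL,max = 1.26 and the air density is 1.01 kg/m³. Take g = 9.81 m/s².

V_stall = 32.2 m/s

Weight W = mg = 106 × 9.81 = 1040 N.
From L = ½ρV²S·CL,max = W: V_stall = √(2W/(ρSCL,max)) = √(2·1040/(1.01·1.58·1.26))
V_stall = √1034 = 32.2 m/s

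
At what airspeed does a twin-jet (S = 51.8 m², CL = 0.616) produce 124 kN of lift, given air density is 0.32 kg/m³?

v = 156 m/s

L = ½ρv²S·CL ⇒ v = √(2L/(ρ·S·CL))
v = √(2 × 1.24×10^5 / (0.32 × 51.8 × 0.616)) = √24290 = 156 m/s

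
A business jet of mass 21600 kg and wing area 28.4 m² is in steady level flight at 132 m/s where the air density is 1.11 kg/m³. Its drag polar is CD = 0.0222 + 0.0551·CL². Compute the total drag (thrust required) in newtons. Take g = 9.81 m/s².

Weight W = mg = 21600 × 9.81 = 2.119×10^5 N; in level flight L = W.
q = ½ρv² = ½ × 1.11 × 132² = 9670 Pa.
CL = W/(q·S) = 2.119×10^5 / (9670 × 28.4) = 0.7715.
CD = 0.0222 + 0.0551 × 0.7715² = 0.055.
D = q·S·CD = 9670 × 28.4 × 0.055 = 15110 N

D = 15100 N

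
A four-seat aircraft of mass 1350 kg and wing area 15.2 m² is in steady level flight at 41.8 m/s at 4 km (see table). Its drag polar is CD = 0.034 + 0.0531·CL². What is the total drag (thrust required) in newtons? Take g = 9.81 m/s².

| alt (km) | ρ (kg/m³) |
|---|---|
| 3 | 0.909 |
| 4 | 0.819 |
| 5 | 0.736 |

D = 1230 N

At 4 km, from the table: ρ = 0.819 kg/m³.
Level flight ⇒ L = W = m·g = 1350 × 9.81 = 13244 N.
q = ½ρv² = ½ × 0.819 × 41.8² = 715.5 Pa.
CL = 2W/(ρv²S) = 2×13244/(0.819×41.8²×15.2) = 1.218.
CD = 0.034 + 0.0531 × 1.218² = 0.1127.
D = q·S·CD = 715.5 × 15.2 × 0.1127 = 1226 N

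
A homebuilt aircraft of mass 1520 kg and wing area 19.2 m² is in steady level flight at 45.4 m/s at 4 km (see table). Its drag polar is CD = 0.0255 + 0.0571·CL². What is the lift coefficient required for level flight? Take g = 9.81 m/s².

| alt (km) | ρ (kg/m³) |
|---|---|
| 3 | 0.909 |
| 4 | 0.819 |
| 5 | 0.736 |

At 4 km, from the table: ρ = 0.819 kg/m³.
Level flight ⇒ L = W = m·g = 1520 × 9.81 = 14911 N.
Dynamic pressure q = 0.5 × 0.819 × 45.4² = 844 Pa.
CL = W/(q·S) = 14911 / (844 × 19.2) = 0.9201.

CL = 0.92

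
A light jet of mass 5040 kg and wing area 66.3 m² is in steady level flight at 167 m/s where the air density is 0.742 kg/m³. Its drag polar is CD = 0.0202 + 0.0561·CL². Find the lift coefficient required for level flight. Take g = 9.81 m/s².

Level flight ⇒ L = W = m·g = 5040 × 9.81 = 49442 N.
q = ½ρv² = ½ × 0.742 × 167² = 10350 Pa.
CL = 2W/(ρv²S) = 2×49442/(0.742×167²×66.3) = 0.07207.

CL = 0.0721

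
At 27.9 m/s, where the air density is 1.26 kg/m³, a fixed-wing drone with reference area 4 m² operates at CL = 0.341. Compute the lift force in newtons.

L = ½ρv²S·CL = ½ × 1.26 × 27.9² × 4 × 0.341 = 669 N

L = 669 N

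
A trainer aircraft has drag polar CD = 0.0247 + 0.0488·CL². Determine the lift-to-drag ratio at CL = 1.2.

L/D = 12.6

CD = 0.0247 + 0.0488 × 1.2² = 0.09497
L/D = CL/CD = 1.2 / 0.09497 = 12.6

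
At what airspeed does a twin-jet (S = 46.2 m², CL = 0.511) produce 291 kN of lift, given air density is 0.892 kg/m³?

L = ½ρv²S·CL ⇒ v = √(2L/(ρ·S·CL))
v = √(2 × 2.91×10^5 / (0.892 × 46.2 × 0.511)) = √27640 = 166 m/s

v = 166 m/s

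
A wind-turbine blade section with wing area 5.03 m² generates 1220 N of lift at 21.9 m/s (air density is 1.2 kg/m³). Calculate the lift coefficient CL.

From L = ½ρv²S·CL, rearranging gives CL = 2L/(ρv²S).
CL = 2 × 1220 / (1.2 × 21.9² × 5.03) = 0.843

CL = 0.843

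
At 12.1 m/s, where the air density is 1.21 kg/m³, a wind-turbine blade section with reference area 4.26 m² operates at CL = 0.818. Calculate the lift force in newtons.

Dynamic pressure q = ½ρv² = ½ × 1.21 × 12.1² = 88.58 Pa.
L = q·S·CL = 88.58 × 4.26 × 0.818 = 309 N

L = 309 N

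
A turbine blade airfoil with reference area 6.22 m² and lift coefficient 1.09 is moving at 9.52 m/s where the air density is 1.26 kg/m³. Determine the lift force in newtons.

L = ½ρv²S·CL = ½ × 1.26 × 9.52² × 6.22 × 1.09 = 387 N

L = 387 N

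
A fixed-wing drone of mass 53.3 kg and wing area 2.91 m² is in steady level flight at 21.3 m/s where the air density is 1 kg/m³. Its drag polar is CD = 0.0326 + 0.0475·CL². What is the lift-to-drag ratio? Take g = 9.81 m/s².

L/D = 12.7

Weight W = mg = 53.3 × 9.81 = 522.87 N; in level flight L = W.
Dynamic pressure q = 0.5 × 1 × 21.3² = 226.8 Pa.
CL = 2W/(ρv²S) = 2×522.87/(1×21.3²×2.91) = 0.7921.
CD = 0.0326 + 0.0475 × 0.7921² = 0.0624.
L/D = CL/CD = 0.7921 / 0.0624 = 12.7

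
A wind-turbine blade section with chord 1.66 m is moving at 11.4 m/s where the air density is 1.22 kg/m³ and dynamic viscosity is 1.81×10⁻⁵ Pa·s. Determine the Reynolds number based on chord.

Re = 1.28×10^6

Re = ρ·v·c/μ = 1.22 × 11.4 × 1.66 / (1.81×10⁻⁵) = 1.28×10^6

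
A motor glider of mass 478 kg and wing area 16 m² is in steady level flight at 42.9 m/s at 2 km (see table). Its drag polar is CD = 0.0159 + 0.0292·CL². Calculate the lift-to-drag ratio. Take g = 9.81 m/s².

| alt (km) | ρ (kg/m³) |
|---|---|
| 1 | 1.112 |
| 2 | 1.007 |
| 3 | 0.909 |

At 2 km, from the table: ρ = 1.007 kg/m³.
Level flight ⇒ L = W = m·g = 478 × 9.81 = 4689.2 N.
Dynamic pressure q = 0.5 × 1.007 × 42.9² = 926.6 Pa.
Required CL = L/(qS) = 4689.2/(926.6·16) = 0.3163.
CD = 0.0159 + 0.0292 × 0.3163² = 0.01882.
L/D = CL/CD = 0.3163 / 0.01882 = 16.8

L/D = 16.8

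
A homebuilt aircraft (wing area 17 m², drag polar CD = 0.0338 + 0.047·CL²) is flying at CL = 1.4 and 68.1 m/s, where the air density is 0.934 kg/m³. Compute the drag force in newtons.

CD = 0.0338 + 0.047 × 1.4² = 0.1259
D = ½ρv²S·CD = ½ × 0.934 × 68.1² × 17 × 0.1259 = 4640 N

D = 4640 N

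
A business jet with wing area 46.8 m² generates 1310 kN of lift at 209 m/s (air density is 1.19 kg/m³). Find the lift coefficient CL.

CL = 1.08

From L = ½ρv²S·CL, rearranging gives CL = 2L/(ρv²S).
CL = 2 × 1.31×10^6 / (1.19 × 209² × 46.8) = 1.08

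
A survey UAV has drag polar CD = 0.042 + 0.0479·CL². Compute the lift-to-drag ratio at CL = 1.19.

CD = 0.042 + 0.0479 × 1.19² = 0.1098
L/D = CL/CD = 1.19 / 0.1098 = 10.8

L/D = 10.8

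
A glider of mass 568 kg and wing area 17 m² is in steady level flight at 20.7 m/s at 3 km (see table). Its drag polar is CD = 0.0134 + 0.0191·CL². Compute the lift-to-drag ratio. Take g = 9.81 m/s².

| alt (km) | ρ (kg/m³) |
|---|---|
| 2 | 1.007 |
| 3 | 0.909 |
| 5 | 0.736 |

L/D = 24.9

At 3 km, from the table: ρ = 0.909 kg/m³.
Level flight ⇒ L = W = m·g = 568 × 9.81 = 5572.1 N.
Dynamic pressure q = 0.5 × 0.909 × 20.7² = 194.7 Pa.
CL = W/(q·S) = 5572.1 / (194.7 × 17) = 1.683.
CD = 0.0134 + 0.0191 × 1.683² = 0.0675.
L/D = CL/CD = 1.683 / 0.0675 = 24.9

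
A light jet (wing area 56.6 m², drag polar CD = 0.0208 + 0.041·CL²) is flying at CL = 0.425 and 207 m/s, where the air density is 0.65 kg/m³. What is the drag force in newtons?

CD = 0.0208 + 0.041 × 0.425² = 0.02821
D = ½ρv²S·CD = ½ × 0.65 × 207² × 56.6 × 0.02821 = 22200 N

D = 22200 N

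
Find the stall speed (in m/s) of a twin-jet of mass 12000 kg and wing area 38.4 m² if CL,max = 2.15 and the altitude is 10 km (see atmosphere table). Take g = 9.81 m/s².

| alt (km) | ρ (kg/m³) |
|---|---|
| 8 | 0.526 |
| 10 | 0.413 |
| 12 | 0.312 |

At 10 km, from the table: ρ = 0.413 kg/m³.
Weight W = mg = 12000 × 9.81 = 1.177×10^5 N.
From L = ½ρV²S·CL,max = W: V_stall = √(2W/(ρSCL,max)) = √(2·1.177×10^5/(0.413·38.4·2.15))
V_stall = √6905 = 83.1 m/s

V_stall = 83.1 m/s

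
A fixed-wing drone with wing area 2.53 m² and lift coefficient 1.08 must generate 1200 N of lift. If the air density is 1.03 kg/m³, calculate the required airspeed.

L = ½ρv²S·CL ⇒ v = √(2L/(ρ·S·CL))
v = √(2 × 1200 / (1.03 × 2.53 × 1.08)) = √852.8 = 29.2 m/s

v = 29.2 m/s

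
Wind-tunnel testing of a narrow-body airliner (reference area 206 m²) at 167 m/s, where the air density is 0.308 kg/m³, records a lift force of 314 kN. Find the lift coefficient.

CL = 0.355

From L = ½ρv²S·CL, rearranging gives CL = 2L/(ρv²S).
CL = 2 × 3.14×10^5 / (0.308 × 167² × 206) = 0.355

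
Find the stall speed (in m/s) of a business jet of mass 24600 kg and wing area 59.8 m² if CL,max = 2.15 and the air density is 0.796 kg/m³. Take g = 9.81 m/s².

Weight W = mg = 24600 × 9.81 = 2.413×10^5 N.
V_stall = √(2W/(ρ·S·CL,max)) = √(2 × 2.413×10^5 / (0.796 × 59.8 × 2.15))
V_stall = √4716 = 68.7 m/s

V_stall = 68.7 m/s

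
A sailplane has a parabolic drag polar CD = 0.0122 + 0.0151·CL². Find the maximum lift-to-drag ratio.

For CD = CD0 + K·CL², (L/D)max occurs at CL* = √(CD0/K) and equals 1/(2√(K·CD0)).
(L/D)max = 1/(2√(0.0151 × 0.0122)) = 1/(2 × 0.01357) = 36.8

(L/D)max = 36.8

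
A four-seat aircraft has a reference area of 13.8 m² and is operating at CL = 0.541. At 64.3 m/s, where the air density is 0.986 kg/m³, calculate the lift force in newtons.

Dynamic pressure q = ½ρv² = ½ × 0.986 × 64.3² = 2038 Pa.
L = q·S·CL = 2038 × 13.8 × 0.541 = 15200 N ≈ 15.2 kN

L = 15200 N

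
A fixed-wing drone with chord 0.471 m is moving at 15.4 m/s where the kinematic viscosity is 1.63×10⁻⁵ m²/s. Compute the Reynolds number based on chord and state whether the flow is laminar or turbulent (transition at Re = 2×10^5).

Re = v·c/ν = 15.4 × 0.471 / (1.63×10⁻⁵) = 4.45×10^5
Since 4.45×10^5 > 2×10^5, the flow is turbulent.

Re = 4.45×10^5 (turbulent)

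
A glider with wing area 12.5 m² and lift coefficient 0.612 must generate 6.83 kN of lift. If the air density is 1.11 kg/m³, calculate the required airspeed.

v = 40.1 m/s

L = ½ρv²S·CL ⇒ v = √(2L/(ρ·S·CL))
v = √(2 × 6830 / (1.11 × 12.5 × 0.612)) = √1609 = 40.1 m/s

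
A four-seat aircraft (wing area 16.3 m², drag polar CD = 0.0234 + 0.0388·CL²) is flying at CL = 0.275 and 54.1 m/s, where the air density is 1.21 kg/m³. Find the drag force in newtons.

CD = 0.0234 + 0.0388 × 0.275² = 0.02633
D = ½ρv²S·CD = ½ × 1.21 × 54.1² × 16.3 × 0.02633 = 760 N

D = 760 N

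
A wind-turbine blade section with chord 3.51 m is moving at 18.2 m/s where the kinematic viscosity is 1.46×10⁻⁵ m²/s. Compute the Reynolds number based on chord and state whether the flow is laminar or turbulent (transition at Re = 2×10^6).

Re = 4.38×10^6 (turbulent)

Re = v·c/ν = 18.2 × 3.51 / (1.46×10⁻⁵) = 4.38×10^6
Since 4.38×10^6 > 2×10^6, the flow is turbulent.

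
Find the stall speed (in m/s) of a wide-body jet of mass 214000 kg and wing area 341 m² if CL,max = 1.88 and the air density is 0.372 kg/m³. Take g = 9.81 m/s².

At stall, lift equals weight: L = W = m·g = 214000 × 9.81 = 2.099×10^6 N.
V_stall = √(2W/(ρ·S·CL,max)) = √(2 × 2.099×10^6 / (0.372 × 341 × 1.88))
V_stall = √17610 = 133 m/s

V_stall = 133 m/s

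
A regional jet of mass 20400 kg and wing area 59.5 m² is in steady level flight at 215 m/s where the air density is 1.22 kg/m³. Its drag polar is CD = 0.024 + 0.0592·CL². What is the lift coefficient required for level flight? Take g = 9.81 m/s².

In steady level flight, lift balances weight: W = mg = 20400 × 9.81 = 2.0012×10^5 N.
Dynamic pressure q = 0.5 × 1.22 × 215² = 28200 Pa.
Required CL = L/(qS) = 2.0012×10^5/(28200·59.5) = 0.1193.

CL = 0.119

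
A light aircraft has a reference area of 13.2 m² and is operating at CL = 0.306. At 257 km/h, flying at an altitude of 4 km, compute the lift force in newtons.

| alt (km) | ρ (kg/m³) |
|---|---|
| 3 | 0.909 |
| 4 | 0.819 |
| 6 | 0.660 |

L = 8430 N

At 4 km, from the table: ρ = 0.819 kg/m³.
Convert speed: v = 257 km/h ÷ 3.6 = 71.39 m/s.
L = ½ρv²S·CL = ½ × 0.819 × 71.39² × 13.2 × 0.306 = 8430 N ≈ 8.43 kN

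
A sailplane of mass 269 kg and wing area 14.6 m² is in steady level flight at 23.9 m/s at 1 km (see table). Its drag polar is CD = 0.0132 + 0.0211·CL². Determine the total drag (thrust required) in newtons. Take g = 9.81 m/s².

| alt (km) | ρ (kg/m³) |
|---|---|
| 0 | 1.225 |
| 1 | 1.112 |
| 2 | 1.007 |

D = 92.9 N

At 1 km, from the table: ρ = 1.112 kg/m³.
In steady level flight, lift balances weight: W = mg = 269 × 9.81 = 2638.9 N.
Dynamic pressure q = 0.5 × 1.112 × 23.9² = 317.6 Pa.
CL = 2W/(ρv²S) = 2×2638.9/(1.112×23.9²×14.6) = 0.5691.
CD = 0.0132 + 0.0211 × 0.5691² = 0.02003.
D = q·S·CD = 317.6 × 14.6 × 0.02003 = 92.89 N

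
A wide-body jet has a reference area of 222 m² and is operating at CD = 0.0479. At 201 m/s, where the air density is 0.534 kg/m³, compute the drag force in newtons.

Dynamic pressure q = ½ρv² = ½ × 0.534 × 201² = 10790 Pa.
D = q·S·CD = 10790 × 222 × 0.0479 = 1.15×10^5 N ≈ 115 kN

D = 1.15×10^5 N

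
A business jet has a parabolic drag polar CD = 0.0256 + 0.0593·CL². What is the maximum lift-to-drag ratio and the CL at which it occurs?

For CD = CD0 + K·CL², (L/D)max occurs at CL* = √(CD0/K) and equals 1/(2√(K·CD0)).
(L/D)max = 1/(2√(0.0593 × 0.0256)) = 1/(2 × 0.03896) = 12.8
CL* = √(0.0256/0.0593) = 0.657

(L/D)max = 12.8, at CL = 0.657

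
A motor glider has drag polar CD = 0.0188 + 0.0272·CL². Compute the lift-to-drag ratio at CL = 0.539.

CD = 0.0188 + 0.0272 × 0.539² = 0.0267
L/D = CL/CD = 0.539 / 0.0267 = 20.2

L/D = 20.2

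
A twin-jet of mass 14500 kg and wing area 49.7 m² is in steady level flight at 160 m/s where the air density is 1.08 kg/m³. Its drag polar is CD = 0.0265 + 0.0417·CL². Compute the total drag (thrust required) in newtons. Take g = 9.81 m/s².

Level flight ⇒ L = W = m·g = 14500 × 9.81 = 1.4224×10^5 N.
q = ½ρv² = ½ × 1.08 × 160² = 13820 Pa.
CL = 2W/(ρv²S) = 2×1.4224×10^5/(1.08×160²×49.7) = 0.207.
CD = 0.0265 + 0.0417 × 0.207² = 0.02829.
D = q·S·CD = 13820 × 49.7 × 0.02829 = 19430 N

D = 19400 N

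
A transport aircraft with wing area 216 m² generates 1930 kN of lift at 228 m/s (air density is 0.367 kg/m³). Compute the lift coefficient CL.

CL = 0.937

From L = ½ρv²S·CL, rearranging gives CL = 2L/(ρv²S).
CL = 2 × 1.93×10^6 / (0.367 × 228² × 216) = 0.937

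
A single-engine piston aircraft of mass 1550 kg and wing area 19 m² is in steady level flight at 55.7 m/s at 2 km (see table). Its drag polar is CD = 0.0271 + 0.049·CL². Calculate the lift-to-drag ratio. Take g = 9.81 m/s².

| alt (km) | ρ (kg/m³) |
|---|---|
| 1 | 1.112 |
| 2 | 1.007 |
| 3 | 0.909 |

L/D = 12.8

At 2 km, from the table: ρ = 1.007 kg/m³.
In steady level flight, lift balances weight: W = mg = 1550 × 9.81 = 15206 N.
Dynamic pressure q = 0.5 × 1.007 × 55.7² = 1562 Pa.
CL = W/(q·S) = 15206 / (1562 × 19) = 0.5123.
CD = 0.0271 + 0.049 × 0.5123² = 0.03996.
L/D = CL/CD = 0.5123 / 0.03996 = 12.8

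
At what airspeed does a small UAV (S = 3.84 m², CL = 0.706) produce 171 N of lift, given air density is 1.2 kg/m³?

L = ½ρv²S·CL ⇒ v = √(2L/(ρ·S·CL))
v = √(2 × 171 / (1.2 × 3.84 × 0.706)) = √105.1 = 10.3 m/s

v = 10.3 m/s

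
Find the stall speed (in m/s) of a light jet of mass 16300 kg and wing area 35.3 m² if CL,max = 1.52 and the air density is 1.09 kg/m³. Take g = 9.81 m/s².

At stall, lift equals weight: L = W = m·g = 16300 × 9.81 = 1.599×10^5 N.
V_stall = √(2W/(ρ·S·CL,max)) = √(2 × 1.599×10^5 / (1.09 × 35.3 × 1.52))
V_stall = √5468 = 73.9 m/s

V_stall = 73.9 m/s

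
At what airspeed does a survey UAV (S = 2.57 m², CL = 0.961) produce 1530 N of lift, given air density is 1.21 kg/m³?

v = 32 m/s

L = ½ρv²S·CL ⇒ v = √(2L/(ρ·S·CL))
v = √(2 × 1530 / (1.21 × 2.57 × 0.961)) = √1024 = 32 m/s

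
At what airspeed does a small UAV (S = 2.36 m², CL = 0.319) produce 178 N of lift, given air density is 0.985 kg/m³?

v = 21.9 m/s

L = ½ρv²S·CL ⇒ v = √(2L/(ρ·S·CL))
v = √(2 × 178 / (0.985 × 2.36 × 0.319)) = √480.1 = 21.9 m/s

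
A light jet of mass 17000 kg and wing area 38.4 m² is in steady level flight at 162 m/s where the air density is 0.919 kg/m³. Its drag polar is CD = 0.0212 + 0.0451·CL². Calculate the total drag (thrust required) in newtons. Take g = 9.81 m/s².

D = 12500 N

Weight W = mg = 17000 × 9.81 = 1.6677×10^5 N; in level flight L = W.
q = ½ρv² = ½ × 0.919 × 162² = 12060 Pa.
CL = W/(q·S) = 1.6677×10^5 / (12060 × 38.4) = 0.3601.
CD = 0.0212 + 0.0451 × 0.3601² = 0.02705.
D = q·S·CD = 12060 × 38.4 × 0.02705 = 12530 N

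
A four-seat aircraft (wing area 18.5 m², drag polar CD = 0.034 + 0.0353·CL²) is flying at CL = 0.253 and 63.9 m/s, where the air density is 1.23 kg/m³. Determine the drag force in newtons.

D = 1680 N

CD = 0.034 + 0.0353 × 0.253² = 0.03626
D = ½ρv²S·CD = ½ × 1.23 × 63.9² × 18.5 × 0.03626 = 1680 N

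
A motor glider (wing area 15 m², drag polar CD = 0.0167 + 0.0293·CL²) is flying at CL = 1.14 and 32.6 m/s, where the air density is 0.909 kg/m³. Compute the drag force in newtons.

D = 397 N

CD = 0.0167 + 0.0293 × 1.14² = 0.05478
D = ½ρv²S·CD = ½ × 0.909 × 32.6² × 15 × 0.05478 = 397 N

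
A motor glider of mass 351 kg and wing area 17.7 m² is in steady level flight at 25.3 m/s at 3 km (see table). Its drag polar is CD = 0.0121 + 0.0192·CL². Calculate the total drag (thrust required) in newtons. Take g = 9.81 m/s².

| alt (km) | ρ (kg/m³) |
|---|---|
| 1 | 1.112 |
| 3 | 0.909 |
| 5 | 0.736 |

At 3 km, from the table: ρ = 0.909 kg/m³.
Weight W = mg = 351 × 9.81 = 3443.3 N; in level flight L = W.
Dynamic pressure q = 0.5 × 0.909 × 25.3² = 290.9 Pa.
CL = W/(q·S) = 3443.3 / (290.9 × 17.7) = 0.6687.
CD = 0.0121 + 0.0192 × 0.6687² = 0.02069.
D = q·S·CD = 290.9 × 17.7 × 0.02069 = 106.5 N

D = 107 N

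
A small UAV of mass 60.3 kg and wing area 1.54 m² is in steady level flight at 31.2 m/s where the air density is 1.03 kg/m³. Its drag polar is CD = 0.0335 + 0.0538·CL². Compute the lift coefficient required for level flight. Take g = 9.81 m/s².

Weight W = mg = 60.3 × 9.81 = 591.54 N; in level flight L = W.
Dynamic pressure q = 0.5 × 1.03 × 31.2² = 501.3 Pa.
CL = W/(q·S) = 591.54 / (501.3 × 1.54) = 0.7662.

CL = 0.766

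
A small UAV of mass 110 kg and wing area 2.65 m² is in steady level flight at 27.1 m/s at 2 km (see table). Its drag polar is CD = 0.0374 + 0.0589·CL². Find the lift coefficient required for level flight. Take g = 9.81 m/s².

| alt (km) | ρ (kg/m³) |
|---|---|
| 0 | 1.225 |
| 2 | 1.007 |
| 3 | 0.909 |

CL = 1.1

At 2 km, from the table: ρ = 1.007 kg/m³.
Weight W = mg = 110 × 9.81 = 1079.1 N; in level flight L = W.
Dynamic pressure q = 0.5 × 1.007 × 27.1² = 369.8 Pa.
CL = 2W/(ρv²S) = 2×1079.1/(1.007×27.1²×2.65) = 1.101.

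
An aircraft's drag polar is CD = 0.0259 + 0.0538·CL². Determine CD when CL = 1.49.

CD = 0.145

CD = 0.0259 + 0.0538 × 1.49² = 0.0259 + 0.1194 = 0.145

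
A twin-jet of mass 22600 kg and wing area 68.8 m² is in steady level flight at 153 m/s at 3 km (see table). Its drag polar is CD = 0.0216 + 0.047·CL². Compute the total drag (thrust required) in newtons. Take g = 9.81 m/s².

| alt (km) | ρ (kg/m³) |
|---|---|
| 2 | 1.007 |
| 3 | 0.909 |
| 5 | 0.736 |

D = 19000 N

At 3 km, from the table: ρ = 0.909 kg/m³.
Level flight ⇒ L = W = m·g = 22600 × 9.81 = 2.2171×10^5 N.
Dynamic pressure q = 0.5 × 0.909 × 153² = 10640 Pa.
CL = 2W/(ρv²S) = 2×2.2171×10^5/(0.909×153²×68.8) = 0.3029.
CD = 0.0216 + 0.047 × 0.3029² = 0.02591.
D = q·S·CD = 10640 × 68.8 × 0.02591 = 18970 N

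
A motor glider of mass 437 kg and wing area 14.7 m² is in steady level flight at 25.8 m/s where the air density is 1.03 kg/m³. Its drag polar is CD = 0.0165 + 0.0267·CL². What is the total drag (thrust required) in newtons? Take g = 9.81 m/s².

In steady level flight, lift balances weight: W = mg = 437 × 9.81 = 4287 N.
q = ½ρv² = ½ × 1.03 × 25.8² = 342.8 Pa.
CL = W/(q·S) = 4287 / (342.8 × 14.7) = 0.8507.
CD = 0.0165 + 0.0267 × 0.8507² = 0.03582.
D = q·S·CD = 342.8 × 14.7 × 0.03582 = 180.5 N

D = 181 N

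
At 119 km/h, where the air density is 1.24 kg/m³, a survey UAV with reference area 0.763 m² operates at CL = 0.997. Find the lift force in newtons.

L = 515 N

Convert speed: v = 119 km/h ÷ 3.6 = 33.06 m/s.
L = ½ρv²S·CL = ½ × 1.24 × 33.06² × 0.763 × 0.997 = 515 N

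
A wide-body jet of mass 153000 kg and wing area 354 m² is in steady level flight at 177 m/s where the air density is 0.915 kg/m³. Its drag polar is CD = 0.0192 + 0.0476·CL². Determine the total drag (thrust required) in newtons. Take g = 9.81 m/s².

D = 1.19×10^5 N

Level flight ⇒ L = W = m·g = 153000 × 9.81 = 1.5009×10^6 N.
q = ½ρv² = ½ × 0.915 × 177² = 14330 Pa.
Required CL = L/(qS) = 1.5009×10^6/(14330·354) = 0.2958.
CD = 0.0192 + 0.0476 × 0.2958² = 0.02337.
D = q·S·CD = 14330 × 354 × 0.02337 = 1.186×10^5 N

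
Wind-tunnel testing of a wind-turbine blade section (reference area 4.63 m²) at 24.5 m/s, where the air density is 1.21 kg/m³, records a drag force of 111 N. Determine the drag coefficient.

CD = 0.066

From D = ½ρv²S·CD, rearranging gives CD = 2D/(ρv²S).
CD = 2 × 111 / (1.21 × 24.5² × 4.63) = 0.066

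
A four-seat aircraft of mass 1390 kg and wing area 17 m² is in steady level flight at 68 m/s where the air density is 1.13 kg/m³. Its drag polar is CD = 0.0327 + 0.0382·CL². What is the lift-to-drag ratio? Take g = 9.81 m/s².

L/D = 8.46

Level flight ⇒ L = W = m·g = 1390 × 9.81 = 13636 N.
q = ½ρv² = ½ × 1.13 × 68² = 2613 Pa.
CL = 2W/(ρv²S) = 2×13636/(1.13×68²×17) = 0.307.
CD = 0.0327 + 0.0382 × 0.307² = 0.0363.
L/D = CL/CD = 0.307 / 0.0363 = 8.46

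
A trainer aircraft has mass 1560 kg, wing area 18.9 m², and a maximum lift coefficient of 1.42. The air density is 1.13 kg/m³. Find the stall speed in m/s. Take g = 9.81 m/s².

Stall occurs when L = W at CL,max. W = mg = 1560 × 9.81 = 15300 N.
From L = ½ρV²S·CL,max = W: V_stall = √(2W/(ρSCL,max)) = √(2·15300/(1.13·18.9·1.42))
V_stall = √1009 = 31.8 m/s

V_stall = 31.8 m/s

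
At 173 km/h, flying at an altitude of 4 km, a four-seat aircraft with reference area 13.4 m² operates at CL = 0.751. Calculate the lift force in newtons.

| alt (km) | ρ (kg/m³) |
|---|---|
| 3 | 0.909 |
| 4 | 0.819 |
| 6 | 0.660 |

At 4 km, from the table: ρ = 0.819 kg/m³.
Convert speed: v = 173 km/h ÷ 3.6 = 48.06 m/s.
L = ½ρv²S·CL = ½ × 0.819 × 48.06² × 13.4 × 0.751 = 9520 N ≈ 9.52 kN

L = 9520 N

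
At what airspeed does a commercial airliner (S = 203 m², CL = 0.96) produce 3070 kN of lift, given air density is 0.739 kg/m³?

v = 206 m/s

L = ½ρv²S·CL ⇒ v = √(2L/(ρ·S·CL))
v = √(2 × 3.07×10^6 / (0.739 × 203 × 0.96)) = √42630 = 206 m/s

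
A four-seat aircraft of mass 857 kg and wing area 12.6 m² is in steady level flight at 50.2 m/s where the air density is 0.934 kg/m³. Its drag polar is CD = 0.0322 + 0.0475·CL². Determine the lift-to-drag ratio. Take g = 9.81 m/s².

Weight W = mg = 857 × 9.81 = 8407.2 N; in level flight L = W.
q = ½ρv² = ½ × 0.934 × 50.2² = 1177 Pa.
CL = W/(q·S) = 8407.2 / (1177 × 12.6) = 0.567.
CD = 0.0322 + 0.0475 × 0.567² = 0.04747.
L/D = CL/CD = 0.567 / 0.04747 = 11.9

L/D = 11.9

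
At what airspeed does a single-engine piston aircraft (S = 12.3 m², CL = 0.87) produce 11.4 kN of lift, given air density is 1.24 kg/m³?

v = 41.5 m/s

L = ½ρv²S·CL ⇒ v = √(2L/(ρ·S·CL))
v = √(2 × 11400 / (1.24 × 12.3 × 0.87)) = √1718 = 41.5 m/s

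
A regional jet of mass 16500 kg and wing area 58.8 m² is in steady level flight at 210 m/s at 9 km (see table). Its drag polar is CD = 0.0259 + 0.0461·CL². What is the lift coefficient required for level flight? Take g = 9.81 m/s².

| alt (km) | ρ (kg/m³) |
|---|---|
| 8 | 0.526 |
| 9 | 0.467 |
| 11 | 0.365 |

At 9 km, from the table: ρ = 0.467 kg/m³.
Level flight ⇒ L = W = m·g = 16500 × 9.81 = 1.6186×10^5 N.
Dynamic pressure q = 0.5 × 0.467 × 210² = 10300 Pa.
CL = W/(q·S) = 1.6186×10^5 / (10300 × 58.8) = 0.2673.

CL = 0.267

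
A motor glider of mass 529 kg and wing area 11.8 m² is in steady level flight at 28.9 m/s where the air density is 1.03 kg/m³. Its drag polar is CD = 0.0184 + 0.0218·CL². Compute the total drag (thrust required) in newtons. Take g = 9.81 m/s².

D = 209 N

Weight W = mg = 529 × 9.81 = 5189.5 N; in level flight L = W.
Dynamic pressure q = 0.5 × 1.03 × 28.9² = 430.1 Pa.
CL = W/(q·S) = 5189.5 / (430.1 × 11.8) = 1.022.
CD = 0.0184 + 0.0218 × 1.022² = 0.04119.
D = q·S·CD = 430.1 × 11.8 × 0.04119 = 209.1 N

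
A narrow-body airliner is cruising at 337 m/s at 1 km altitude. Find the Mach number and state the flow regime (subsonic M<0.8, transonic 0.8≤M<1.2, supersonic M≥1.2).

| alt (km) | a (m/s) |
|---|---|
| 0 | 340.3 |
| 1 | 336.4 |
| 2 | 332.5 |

At 1 km, from the table: a = 336.4 m/s.
M = v/a = 337 / 336.4 = 1
M = 1 → transonic.

M = 1 (transonic)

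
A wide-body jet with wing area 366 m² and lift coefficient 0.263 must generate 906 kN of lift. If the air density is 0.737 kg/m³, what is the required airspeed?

L = ½ρv²S·CL ⇒ v = √(2L/(ρ·S·CL))
v = √(2 × 9.06×10^5 / (0.737 × 366 × 0.263)) = √25540 = 160 m/s

v = 160 m/s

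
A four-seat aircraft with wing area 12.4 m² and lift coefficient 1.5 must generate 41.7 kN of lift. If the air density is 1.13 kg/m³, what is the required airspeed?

L = ½ρv²S·CL ⇒ v = √(2L/(ρ·S·CL))
v = √(2 × 41700 / (1.13 × 12.4 × 1.5)) = √3968 = 63 m/s

v = 63 m/s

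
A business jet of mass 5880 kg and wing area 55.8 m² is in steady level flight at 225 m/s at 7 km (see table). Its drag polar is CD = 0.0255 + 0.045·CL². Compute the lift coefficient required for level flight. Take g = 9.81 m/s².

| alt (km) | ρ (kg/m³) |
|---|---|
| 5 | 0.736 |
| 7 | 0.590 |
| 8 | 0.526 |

CL = 0.0692

At 7 km, from the table: ρ = 0.590 kg/m³.
Weight W = mg = 5880 × 9.81 = 57683 N; in level flight L = W.
q = ½ρv² = ½ × 0.59 × 225² = 14930 Pa.
Required CL = L/(qS) = 57683/(14930·55.8) = 0.06922.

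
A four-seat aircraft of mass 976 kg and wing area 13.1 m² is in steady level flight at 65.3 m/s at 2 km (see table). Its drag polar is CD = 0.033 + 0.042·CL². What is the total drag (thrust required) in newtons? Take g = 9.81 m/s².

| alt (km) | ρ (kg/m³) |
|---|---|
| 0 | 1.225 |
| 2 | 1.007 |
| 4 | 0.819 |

D = 1070 N

At 2 km, from the table: ρ = 1.007 kg/m³.
Level flight ⇒ L = W = m·g = 976 × 9.81 = 9574.6 N.
q = ½ρv² = ½ × 1.007 × 65.3² = 2147 Pa.
CL = 2W/(ρv²S) = 2×9574.6/(1.007×65.3²×13.1) = 0.3404.
CD = 0.033 + 0.042 × 0.3404² = 0.03787.
D = q·S·CD = 2147 × 13.1 × 0.03787 = 1065 N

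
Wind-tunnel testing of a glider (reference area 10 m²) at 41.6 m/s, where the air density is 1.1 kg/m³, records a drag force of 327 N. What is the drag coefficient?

From D = ½ρv²S·CD, rearranging gives CD = 2D/(ρv²S).
CD = 2 × 327 / (1.1 × 41.6² × 10) = 0.0344

CD = 0.0344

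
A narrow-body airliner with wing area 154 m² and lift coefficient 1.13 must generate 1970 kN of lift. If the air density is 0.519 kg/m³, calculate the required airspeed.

v = 209 m/s

L = ½ρv²S·CL ⇒ v = √(2L/(ρ·S·CL))
v = √(2 × 1.97×10^6 / (0.519 × 154 × 1.13)) = √43620 = 209 m/s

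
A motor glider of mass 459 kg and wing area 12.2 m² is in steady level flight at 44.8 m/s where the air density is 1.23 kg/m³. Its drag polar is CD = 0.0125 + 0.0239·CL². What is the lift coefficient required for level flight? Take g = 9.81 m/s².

CL = 0.299

Level flight ⇒ L = W = m·g = 459 × 9.81 = 4502.8 N.
Dynamic pressure q = 0.5 × 1.23 × 44.8² = 1234 Pa.
Required CL = L/(qS) = 4502.8/(1234·12.2) = 0.299.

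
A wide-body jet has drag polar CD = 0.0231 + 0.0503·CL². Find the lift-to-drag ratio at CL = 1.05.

L/D = 13.4

CD = 0.0231 + 0.0503 × 1.05² = 0.07856
L/D = CL/CD = 1.05 / 0.07856 = 13.4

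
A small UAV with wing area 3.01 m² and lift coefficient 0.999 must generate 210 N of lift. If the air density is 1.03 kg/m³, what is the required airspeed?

v = 11.6 m/s

L = ½ρv²S·CL ⇒ v = √(2L/(ρ·S·CL))
v = √(2 × 210 / (1.03 × 3.01 × 0.999)) = √135.6 = 11.6 m/s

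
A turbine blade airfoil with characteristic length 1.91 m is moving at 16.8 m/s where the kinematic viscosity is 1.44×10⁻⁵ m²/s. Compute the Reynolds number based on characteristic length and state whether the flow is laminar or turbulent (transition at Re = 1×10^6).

Re = 2.23×10^6 (turbulent)

Re = v·c/ν = 16.8 × 1.91 / (1.44×10⁻⁵) = 2.23×10^6
Since 2.23×10^6 > 1×10^6, the flow is turbulent.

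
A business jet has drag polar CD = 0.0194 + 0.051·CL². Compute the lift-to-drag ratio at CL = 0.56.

L/D = 15.8

CD = 0.0194 + 0.051 × 0.56² = 0.03539
L/D = CL/CD = 0.56 / 0.03539 = 15.8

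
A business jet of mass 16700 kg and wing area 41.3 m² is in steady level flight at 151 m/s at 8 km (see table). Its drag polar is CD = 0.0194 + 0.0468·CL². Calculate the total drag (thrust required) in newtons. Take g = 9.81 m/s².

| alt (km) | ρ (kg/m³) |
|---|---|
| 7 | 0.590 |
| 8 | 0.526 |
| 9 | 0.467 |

At 8 km, from the table: ρ = 0.526 kg/m³.
In steady level flight, lift balances weight: W = mg = 16700 × 9.81 = 1.6383×10^5 N.
q = ½ρv² = ½ × 0.526 × 151² = 5997 Pa.
CL = 2W/(ρv²S) = 2×1.6383×10^5/(0.526×151²×41.3) = 0.6615.
CD = 0.0194 + 0.0468 × 0.6615² = 0.03988.
D = q·S·CD = 5997 × 41.3 × 0.03988 = 9876 N

D = 9880 N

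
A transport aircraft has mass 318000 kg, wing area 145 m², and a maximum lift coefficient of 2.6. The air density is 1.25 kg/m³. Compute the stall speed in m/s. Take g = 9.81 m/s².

Weight W = mg = 318000 × 9.81 = 3.12×10^6 N.
From L = ½ρV²S·CL,max = W: V_stall = √(2W/(ρSCL,max)) = √(2·3.12×10^6/(1.25·145·2.6))
V_stall = √13240 = 115 m/s

V_stall = 115 m/s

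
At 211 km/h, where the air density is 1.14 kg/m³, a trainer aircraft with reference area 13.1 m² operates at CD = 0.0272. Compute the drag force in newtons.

Convert speed: v = 211 km/h ÷ 3.6 = 58.61 m/s.
D = ½ρv²S·CD = ½ × 1.14 × 58.61² × 13.1 × 0.0272 = 698 N

D = 698 N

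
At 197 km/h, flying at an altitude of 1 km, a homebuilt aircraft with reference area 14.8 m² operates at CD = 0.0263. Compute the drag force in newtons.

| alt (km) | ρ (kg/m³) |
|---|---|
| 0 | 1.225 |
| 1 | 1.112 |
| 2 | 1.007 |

D = 648 N

At 1 km, from the table: ρ = 1.112 kg/m³.
Convert speed: v = 197 km/h ÷ 3.6 = 54.72 m/s.
Dynamic pressure q = ½ρv² = ½ × 1.112 × 54.72² = 1665 Pa.
D = q·S·CD = 1665 × 14.8 × 0.0263 = 648 N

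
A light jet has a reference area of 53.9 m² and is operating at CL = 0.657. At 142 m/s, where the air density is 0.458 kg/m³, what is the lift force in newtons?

L = 1.64×10^5 N

Dynamic pressure q = ½ρv² = ½ × 0.458 × 142² = 4618 Pa.
L = q·S·CL = 4618 × 53.9 × 0.657 = 1.64×10^5 N ≈ 164 kN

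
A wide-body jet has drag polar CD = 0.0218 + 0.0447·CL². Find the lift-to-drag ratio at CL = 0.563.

L/D = 15.7

CD = 0.0218 + 0.0447 × 0.563² = 0.03597
L/D = CL/CD = 0.563 / 0.03597 = 15.7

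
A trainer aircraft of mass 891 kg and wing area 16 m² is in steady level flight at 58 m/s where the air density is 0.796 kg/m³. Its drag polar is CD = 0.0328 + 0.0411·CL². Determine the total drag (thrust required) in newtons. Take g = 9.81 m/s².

In steady level flight, lift balances weight: W = mg = 891 × 9.81 = 8740.7 N.
q = ½ρv² = ½ × 0.796 × 58² = 1339 Pa.
CL = W/(q·S) = 8740.7 / (1339 × 16) = 0.408.
CD = 0.0328 + 0.0411 × 0.408² = 0.03964.
D = q·S·CD = 1339 × 16 × 0.03964 = 849.2 N

D = 849 N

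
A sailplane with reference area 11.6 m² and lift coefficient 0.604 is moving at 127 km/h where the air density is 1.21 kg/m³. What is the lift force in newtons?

L = 5280 N

Convert speed: v = 127 km/h ÷ 3.6 = 35.28 m/s.
Dynamic pressure q = ½ρv² = ½ × 1.21 × 35.28² = 752.9 Pa.
L = q·S·CL = 752.9 × 11.6 × 0.604 = 5280 N ≈ 5.28 kN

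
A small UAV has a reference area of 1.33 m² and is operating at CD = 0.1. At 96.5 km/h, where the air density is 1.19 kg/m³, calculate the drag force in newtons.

Convert speed: v = 96.5 km/h ÷ 3.6 = 26.81 m/s.
Dynamic pressure q = ½ρv² = ½ × 1.19 × 26.81² = 427.5 Pa.
D = q·S·CD = 427.5 × 1.33 × 0.1 = 56.9 N

D = 56.9 N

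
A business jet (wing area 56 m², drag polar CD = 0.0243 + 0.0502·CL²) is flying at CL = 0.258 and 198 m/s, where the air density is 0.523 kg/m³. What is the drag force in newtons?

CD = 0.0243 + 0.0502 × 0.258² = 0.02764
D = ½ρv²S·CD = ½ × 0.523 × 198² × 56 × 0.02764 = 15900 N

D = 15900 N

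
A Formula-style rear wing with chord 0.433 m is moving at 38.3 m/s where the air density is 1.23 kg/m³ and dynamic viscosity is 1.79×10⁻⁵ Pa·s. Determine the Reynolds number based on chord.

Re = 1.14×10^6

Re = ρ·v·c/μ = 1.23 × 38.3 × 0.433 / (1.79×10⁻⁵) = 1.14×10^6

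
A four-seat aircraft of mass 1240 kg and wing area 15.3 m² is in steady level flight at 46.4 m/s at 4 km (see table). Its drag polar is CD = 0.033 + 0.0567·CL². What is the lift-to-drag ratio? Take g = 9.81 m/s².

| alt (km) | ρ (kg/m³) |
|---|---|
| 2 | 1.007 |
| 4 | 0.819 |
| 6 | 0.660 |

At 4 km, from the table: ρ = 0.819 kg/m³.
Level flight ⇒ L = W = m·g = 1240 × 9.81 = 12164 N.
Dynamic pressure q = 0.5 × 0.819 × 46.4² = 881.6 Pa.
Required CL = L/(qS) = 12164/(881.6·15.3) = 0.9018.
CD = 0.033 + 0.0567 × 0.9018² = 0.07911.
L/D = CL/CD = 0.9018 / 0.07911 = 11.4

L/D = 11.4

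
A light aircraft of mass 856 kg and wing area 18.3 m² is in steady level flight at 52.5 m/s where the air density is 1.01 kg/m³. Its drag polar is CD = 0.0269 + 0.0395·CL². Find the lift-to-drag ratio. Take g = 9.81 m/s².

In steady level flight, lift balances weight: W = mg = 856 × 9.81 = 8397.4 N.
Dynamic pressure q = 0.5 × 1.01 × 52.5² = 1392 Pa.
CL = W/(q·S) = 8397.4 / (1392 × 18.3) = 0.3297.
CD = 0.0269 + 0.0395 × 0.3297² = 0.03119.
L/D = CL/CD = 0.3297 / 0.03119 = 10.6

L/D = 10.6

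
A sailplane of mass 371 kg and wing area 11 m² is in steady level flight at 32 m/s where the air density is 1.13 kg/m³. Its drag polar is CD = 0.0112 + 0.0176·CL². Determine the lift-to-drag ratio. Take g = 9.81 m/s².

L/D = 33.7

Weight W = mg = 371 × 9.81 = 3639.5 N; in level flight L = W.
q = ½ρv² = ½ × 1.13 × 32² = 578.6 Pa.
Required CL = L/(qS) = 3639.5/(578.6·11) = 0.5719.
CD = 0.0112 + 0.0176 × 0.5719² = 0.01696.
L/D = CL/CD = 0.5719 / 0.01696 = 33.7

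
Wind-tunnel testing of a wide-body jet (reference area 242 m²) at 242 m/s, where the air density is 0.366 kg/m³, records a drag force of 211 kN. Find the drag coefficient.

CD = 0.0814

From D = ½ρv²S·CD, rearranging gives CD = 2D/(ρv²S).
CD = 2 × 2.11×10^5 / (0.366 × 242² × 242) = 0.0814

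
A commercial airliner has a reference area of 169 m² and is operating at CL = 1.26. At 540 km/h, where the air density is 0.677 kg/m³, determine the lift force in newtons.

Convert speed: v = 540 km/h ÷ 3.6 = 150 m/s.
Dynamic pressure q = ½ρv² = ½ × 0.677 × 150² = 7616 Pa.
L = q·S·CL = 7616 × 169 × 1.26 = 1.62×10^6 N ≈ 1620 kN

L = 1.62×10^6 N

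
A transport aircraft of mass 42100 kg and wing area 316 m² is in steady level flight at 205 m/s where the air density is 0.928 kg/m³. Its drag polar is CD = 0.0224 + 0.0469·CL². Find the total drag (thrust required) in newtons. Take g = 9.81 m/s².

In steady level flight, lift balances weight: W = mg = 42100 × 9.81 = 4.13×10^5 N.
q = ½ρv² = ½ × 0.928 × 205² = 19500 Pa.
CL = 2W/(ρv²S) = 2×4.13×10^5/(0.928×205²×316) = 0.06703.
CD = 0.0224 + 0.0469 × 0.06703² = 0.02261.
D = q·S·CD = 19500 × 316 × 0.02261 = 1.393×10^5 N

D = 1.39×10^5 N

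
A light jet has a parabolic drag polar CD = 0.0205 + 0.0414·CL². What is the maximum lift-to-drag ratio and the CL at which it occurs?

(L/D)max = 17.2, at CL = 0.704

For CD = CD0 + K·CL², (L/D)max occurs at CL* = √(CD0/K) and equals 1/(2√(K·CD0)).
(L/D)max = 1/(2√(0.0414 × 0.0205)) = 1/(2 × 0.02913) = 17.2
CL* = √(0.0205/0.0414) = 0.704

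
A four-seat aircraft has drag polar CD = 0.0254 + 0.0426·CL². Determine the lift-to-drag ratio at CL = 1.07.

L/D = 14.4

CD = 0.0254 + 0.0426 × 1.07² = 0.07417
L/D = CL/CD = 1.07 / 0.07417 = 14.4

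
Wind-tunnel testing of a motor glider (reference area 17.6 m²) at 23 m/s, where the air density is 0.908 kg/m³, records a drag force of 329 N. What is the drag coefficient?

CD = 0.0778

From D = ½ρv²S·CD, rearranging gives CD = 2D/(ρv²S).
CD = 2 × 329 / (0.908 × 23² × 17.6) = 0.0778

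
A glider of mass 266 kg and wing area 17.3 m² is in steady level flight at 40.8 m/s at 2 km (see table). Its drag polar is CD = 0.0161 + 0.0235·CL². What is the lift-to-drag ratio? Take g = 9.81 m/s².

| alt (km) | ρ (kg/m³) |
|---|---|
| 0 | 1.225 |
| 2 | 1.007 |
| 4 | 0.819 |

L/D = 10.7

At 2 km, from the table: ρ = 1.007 kg/m³.
In steady level flight, lift balances weight: W = mg = 266 × 9.81 = 2609.5 N.
Dynamic pressure q = 0.5 × 1.007 × 40.8² = 838.1 Pa.
CL = W/(q·S) = 2609.5 / (838.1 × 17.3) = 0.18.
CD = 0.0161 + 0.0235 × 0.18² = 0.01686.
L/D = CL/CD = 0.18 / 0.01686 = 10.7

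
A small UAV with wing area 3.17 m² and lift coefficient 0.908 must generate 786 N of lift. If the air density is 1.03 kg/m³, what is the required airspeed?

v = 23 m/s

L = ½ρv²S·CL ⇒ v = √(2L/(ρ·S·CL))
v = √(2 × 786 / (1.03 × 3.17 × 0.908)) = √530.2 = 23 m/s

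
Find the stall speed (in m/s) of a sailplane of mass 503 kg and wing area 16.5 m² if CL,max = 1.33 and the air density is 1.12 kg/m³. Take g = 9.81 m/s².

V_stall = 20 m/s

At stall, lift equals weight: L = W = m·g = 503 × 9.81 = 4934 N.
V_stall = √(2W/(ρ·S·CL,max)) = √(2 × 4934 / (1.12 × 16.5 × 1.33))
V_stall = √401.5 = 20 m/s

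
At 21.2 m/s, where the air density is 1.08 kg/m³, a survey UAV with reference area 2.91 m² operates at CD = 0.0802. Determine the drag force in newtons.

D = 56.6 N

Dynamic pressure q = ½ρv² = ½ × 1.08 × 21.2² = 242.7 Pa.
D = q·S·CD = 242.7 × 2.91 × 0.0802 = 56.6 N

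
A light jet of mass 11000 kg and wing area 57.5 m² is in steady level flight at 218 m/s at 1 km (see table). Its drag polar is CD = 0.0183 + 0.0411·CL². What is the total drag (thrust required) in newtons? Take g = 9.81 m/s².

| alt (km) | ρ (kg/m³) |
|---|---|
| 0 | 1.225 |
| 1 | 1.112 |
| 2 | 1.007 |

At 1 km, from the table: ρ = 1.112 kg/m³.
In steady level flight, lift balances weight: W = mg = 11000 × 9.81 = 1.0791×10^5 N.
q = ½ρv² = ½ × 1.112 × 218² = 26420 Pa.
Required CL = L/(qS) = 1.0791×10^5/(26420·57.5) = 0.07102.
CD = 0.0183 + 0.0411 × 0.07102² = 0.01851.
D = q·S·CD = 26420 × 57.5 × 0.01851 = 28120 N

D = 28100 N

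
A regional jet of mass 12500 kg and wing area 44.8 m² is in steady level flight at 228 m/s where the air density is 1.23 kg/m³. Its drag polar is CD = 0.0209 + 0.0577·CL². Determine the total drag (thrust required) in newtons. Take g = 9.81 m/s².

Weight W = mg = 12500 × 9.81 = 1.2262×10^5 N; in level flight L = W.
Dynamic pressure q = 0.5 × 1.23 × 228² = 31970 Pa.
CL = 2W/(ρv²S) = 2×1.2262×10^5/(1.23×228²×44.8) = 0.08562.
CD = 0.0209 + 0.0577 × 0.08562² = 0.02132.
D = q·S·CD = 31970 × 44.8 × 0.02132 = 30540 N

D = 30500 N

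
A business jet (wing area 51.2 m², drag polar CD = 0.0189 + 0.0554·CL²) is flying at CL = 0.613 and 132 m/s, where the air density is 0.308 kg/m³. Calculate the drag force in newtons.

CD = 0.0189 + 0.0554 × 0.613² = 0.03972
D = ½ρv²S·CD = ½ × 0.308 × 132² × 51.2 × 0.03972 = 5460 N

D = 5460 N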